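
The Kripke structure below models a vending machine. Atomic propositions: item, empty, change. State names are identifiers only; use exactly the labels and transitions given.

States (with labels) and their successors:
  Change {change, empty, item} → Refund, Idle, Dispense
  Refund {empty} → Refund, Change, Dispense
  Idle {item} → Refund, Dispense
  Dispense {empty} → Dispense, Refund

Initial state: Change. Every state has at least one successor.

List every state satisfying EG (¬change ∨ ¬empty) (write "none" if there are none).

States satisfying ¬change ∨ ¬empty: {Refund, Idle, Dispense}.
States satisfying EG (¬change ∨ ¬empty): {Refund, Idle, Dispense}.

{Refund, Idle, Dispense}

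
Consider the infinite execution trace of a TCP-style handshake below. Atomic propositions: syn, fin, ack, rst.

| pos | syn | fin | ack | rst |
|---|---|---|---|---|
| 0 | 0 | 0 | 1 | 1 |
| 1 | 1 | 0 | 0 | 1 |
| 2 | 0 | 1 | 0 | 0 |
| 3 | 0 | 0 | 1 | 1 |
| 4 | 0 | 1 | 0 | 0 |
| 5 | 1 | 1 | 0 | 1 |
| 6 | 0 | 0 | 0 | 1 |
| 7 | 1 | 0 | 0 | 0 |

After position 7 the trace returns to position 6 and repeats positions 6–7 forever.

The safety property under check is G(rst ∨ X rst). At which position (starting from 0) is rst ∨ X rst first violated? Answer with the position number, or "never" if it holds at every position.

never

rst ∨ X rst holds at every position 0..7, and those are all the positions the trace ever visits, so the invariant G(rst ∨ X rst) is never violated.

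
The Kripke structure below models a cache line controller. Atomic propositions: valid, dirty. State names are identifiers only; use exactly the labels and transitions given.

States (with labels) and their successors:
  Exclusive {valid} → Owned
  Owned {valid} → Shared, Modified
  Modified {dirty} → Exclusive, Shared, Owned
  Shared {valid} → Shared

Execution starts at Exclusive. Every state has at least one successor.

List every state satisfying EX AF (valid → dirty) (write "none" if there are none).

States satisfying AF (valid → dirty): {Modified}.
States satisfying EX AF (valid → dirty): {Owned}.

{Owned}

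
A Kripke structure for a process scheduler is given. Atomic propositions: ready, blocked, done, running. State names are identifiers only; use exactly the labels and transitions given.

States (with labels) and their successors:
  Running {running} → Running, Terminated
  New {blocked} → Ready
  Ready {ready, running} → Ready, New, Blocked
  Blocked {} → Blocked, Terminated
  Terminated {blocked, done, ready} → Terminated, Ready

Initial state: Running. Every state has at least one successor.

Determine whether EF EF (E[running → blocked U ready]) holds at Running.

Holds

States satisfying EF (E[running → blocked U ready]): {Running, New, Ready, Blocked, Terminated}.
States satisfying EF EF (E[running → blocked U ready]): {Running, New, Ready, Blocked, Terminated}.
Some path from Running reaches a state where EF (E[running → blocked U ready]) holds.
Running ∈ Sat(EF EF (E[running → blocked U ready])).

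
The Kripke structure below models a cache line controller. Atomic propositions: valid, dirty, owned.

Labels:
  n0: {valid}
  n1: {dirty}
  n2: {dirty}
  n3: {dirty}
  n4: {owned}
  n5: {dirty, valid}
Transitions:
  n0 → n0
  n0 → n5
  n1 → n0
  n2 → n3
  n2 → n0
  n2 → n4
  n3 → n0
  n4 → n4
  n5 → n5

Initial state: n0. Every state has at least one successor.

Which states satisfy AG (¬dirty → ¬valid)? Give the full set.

{n4, n5}

States satisfying ¬dirty → ¬valid: {n1, n2, n3, n4, n5}.
States satisfying AG (¬dirty → ¬valid): {n4, n5}.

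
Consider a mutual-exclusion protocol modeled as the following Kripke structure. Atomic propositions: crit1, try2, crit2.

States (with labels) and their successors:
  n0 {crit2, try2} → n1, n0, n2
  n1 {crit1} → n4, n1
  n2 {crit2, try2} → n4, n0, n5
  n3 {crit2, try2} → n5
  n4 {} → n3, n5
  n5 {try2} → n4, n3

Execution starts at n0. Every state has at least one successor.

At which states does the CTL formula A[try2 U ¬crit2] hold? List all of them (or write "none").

{n1, n3, n4, n5}

States satisfying try2: {n0, n2, n3, n5}.
States satisfying ¬crit2: {n1, n4, n5}.
States satisfying A[try2 U ¬crit2]: {n1, n3, n4, n5}.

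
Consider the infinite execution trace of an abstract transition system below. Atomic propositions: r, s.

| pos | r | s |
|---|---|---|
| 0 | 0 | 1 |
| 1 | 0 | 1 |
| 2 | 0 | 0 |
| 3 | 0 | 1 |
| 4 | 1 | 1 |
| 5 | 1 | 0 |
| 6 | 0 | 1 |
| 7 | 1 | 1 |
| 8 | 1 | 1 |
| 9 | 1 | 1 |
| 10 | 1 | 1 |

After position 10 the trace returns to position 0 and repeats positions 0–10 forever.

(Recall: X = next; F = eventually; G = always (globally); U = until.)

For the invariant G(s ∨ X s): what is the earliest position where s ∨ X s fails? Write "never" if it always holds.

never

s ∨ X s holds at every position 0..10, and those are all the positions the trace ever visits, so the invariant G(s ∨ X s) is never violated.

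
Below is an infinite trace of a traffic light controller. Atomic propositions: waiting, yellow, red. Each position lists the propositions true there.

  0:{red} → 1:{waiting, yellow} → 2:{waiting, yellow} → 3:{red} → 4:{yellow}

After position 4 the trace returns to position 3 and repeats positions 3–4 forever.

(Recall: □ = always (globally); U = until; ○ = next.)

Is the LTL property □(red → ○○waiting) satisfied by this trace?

red → ○○waiting must hold at every position from 0 onward. It fails at position 3, so □(red → ○○waiting) is false.
Positions where red holds: 0, 3.
Check ○○waiting at each: 0→ok, 3→fails.

Does not hold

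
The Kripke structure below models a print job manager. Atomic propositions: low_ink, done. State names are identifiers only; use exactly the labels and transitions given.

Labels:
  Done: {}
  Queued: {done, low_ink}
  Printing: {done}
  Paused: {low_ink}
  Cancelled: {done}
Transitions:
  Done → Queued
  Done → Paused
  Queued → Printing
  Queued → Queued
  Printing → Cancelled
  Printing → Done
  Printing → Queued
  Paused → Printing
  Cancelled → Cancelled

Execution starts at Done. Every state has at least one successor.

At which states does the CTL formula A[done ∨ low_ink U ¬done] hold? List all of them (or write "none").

{Done, Paused}

States satisfying done ∨ low_ink: {Queued, Printing, Paused, Cancelled}.
States satisfying ¬done: {Done, Paused}.
States satisfying A[done ∨ low_ink U ¬done]: {Done, Paused}.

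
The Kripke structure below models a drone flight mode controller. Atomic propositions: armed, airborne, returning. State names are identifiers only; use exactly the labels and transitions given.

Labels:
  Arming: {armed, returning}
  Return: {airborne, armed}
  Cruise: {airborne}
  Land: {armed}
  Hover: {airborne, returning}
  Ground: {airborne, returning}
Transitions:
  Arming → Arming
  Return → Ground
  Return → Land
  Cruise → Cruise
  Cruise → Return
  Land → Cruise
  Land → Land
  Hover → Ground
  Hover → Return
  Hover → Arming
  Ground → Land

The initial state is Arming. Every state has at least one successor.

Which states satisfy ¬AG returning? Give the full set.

{Return, Cruise, Land, Hover, Ground}

States satisfying returning: {Arming, Hover, Ground}.
States satisfying AG returning: {Arming}.
States satisfying ¬AG returning: {Return, Cruise, Land, Hover, Ground}.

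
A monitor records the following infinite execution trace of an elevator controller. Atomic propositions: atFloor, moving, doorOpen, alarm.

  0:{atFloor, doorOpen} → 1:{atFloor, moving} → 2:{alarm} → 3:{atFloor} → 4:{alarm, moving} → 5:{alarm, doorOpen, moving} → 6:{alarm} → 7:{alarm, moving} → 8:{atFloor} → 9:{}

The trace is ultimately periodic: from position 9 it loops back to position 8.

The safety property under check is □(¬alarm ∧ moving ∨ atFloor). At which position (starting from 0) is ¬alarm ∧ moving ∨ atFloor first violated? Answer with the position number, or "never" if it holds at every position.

Check ¬alarm ∧ moving ∨ atFloor at each position in order: 0 ✓, 1 ✓.
At position 2 the labels are {alarm}, so ¬alarm ∧ moving ∨ atFloor is false there. This is the first violation.

2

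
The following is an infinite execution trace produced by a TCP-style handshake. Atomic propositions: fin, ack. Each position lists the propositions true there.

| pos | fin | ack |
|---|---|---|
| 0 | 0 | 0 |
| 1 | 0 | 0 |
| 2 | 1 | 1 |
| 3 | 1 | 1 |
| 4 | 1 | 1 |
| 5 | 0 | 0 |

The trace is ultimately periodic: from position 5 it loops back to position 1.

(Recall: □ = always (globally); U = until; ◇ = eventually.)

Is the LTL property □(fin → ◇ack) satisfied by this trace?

Yes

fin → ◇ack holds at every position 0..5, and those are all positions ever visited, so □(fin → ◇ack) holds.
Positions where fin holds: 2, 3, 4.
Check ◇ack at each: 2→ok, 3→ok, 4→ok.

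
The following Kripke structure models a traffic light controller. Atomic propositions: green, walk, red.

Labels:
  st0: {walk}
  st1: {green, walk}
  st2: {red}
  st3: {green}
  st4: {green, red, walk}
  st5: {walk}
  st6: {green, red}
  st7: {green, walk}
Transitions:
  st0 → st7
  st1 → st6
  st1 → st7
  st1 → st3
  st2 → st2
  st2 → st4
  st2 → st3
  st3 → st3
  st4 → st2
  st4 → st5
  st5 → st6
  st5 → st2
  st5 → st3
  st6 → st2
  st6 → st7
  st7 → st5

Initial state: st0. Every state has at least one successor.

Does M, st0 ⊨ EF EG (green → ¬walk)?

Yes

States satisfying EG (green → ¬walk): {st2, st3, st5, st6}.
States satisfying EF EG (green → ¬walk): {st0, st1, st2, st3, st4, st5, st6, st7}.
Some path from st0 reaches a state where EG (green → ¬walk) holds.
st0 ∈ Sat(EF EG (green → ¬walk)).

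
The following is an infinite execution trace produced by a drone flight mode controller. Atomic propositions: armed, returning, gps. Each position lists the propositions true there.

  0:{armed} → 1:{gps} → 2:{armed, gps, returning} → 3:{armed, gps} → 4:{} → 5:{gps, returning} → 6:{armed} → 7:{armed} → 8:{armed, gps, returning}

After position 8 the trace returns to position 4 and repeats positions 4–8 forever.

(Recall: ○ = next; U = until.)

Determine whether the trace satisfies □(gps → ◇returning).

Holds

gps → ◇returning holds at every position 0..8, and those are all positions ever visited, so □(gps → ◇returning) holds.
Positions where gps holds: 1, 2, 3, 5, 8.
Check ◇returning at each: 1→ok, 2→ok, 3→ok, 5→ok, 8→ok.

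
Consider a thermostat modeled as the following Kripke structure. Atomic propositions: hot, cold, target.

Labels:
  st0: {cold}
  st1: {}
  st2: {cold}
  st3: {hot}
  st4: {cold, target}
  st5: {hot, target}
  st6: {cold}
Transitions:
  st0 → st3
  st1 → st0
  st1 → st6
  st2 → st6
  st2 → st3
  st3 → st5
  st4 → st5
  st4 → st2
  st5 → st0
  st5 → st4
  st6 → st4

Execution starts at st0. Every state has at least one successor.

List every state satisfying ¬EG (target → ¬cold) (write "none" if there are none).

States satisfying target → ¬cold: {st0, st1, st2, st3, st5, st6}.
States satisfying EG (target → ¬cold): {st0, st1, st2, st3, st5}.
States satisfying ¬EG (target → ¬cold): {st4, st6}.

{st4, st6}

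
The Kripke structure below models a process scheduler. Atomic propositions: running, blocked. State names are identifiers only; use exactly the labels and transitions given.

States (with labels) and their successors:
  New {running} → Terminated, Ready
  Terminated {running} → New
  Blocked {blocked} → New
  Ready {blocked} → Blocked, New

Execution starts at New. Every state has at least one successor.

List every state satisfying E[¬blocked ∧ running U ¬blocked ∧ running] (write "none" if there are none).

{New, Terminated}

States satisfying ¬blocked ∧ running: {New, Terminated}.
States satisfying E[¬blocked ∧ running U ¬blocked ∧ running]: {New, Terminated}.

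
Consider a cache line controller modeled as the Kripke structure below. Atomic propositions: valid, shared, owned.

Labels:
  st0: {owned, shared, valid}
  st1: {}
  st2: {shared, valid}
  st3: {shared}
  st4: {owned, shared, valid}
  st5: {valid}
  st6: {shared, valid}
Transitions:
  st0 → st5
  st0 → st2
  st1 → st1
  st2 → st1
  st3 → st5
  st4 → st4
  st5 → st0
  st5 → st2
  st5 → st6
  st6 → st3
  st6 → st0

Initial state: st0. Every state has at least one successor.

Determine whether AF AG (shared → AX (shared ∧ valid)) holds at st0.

Violated

States satisfying AG (shared → AX (shared ∧ valid)): {st1, st4}.
States satisfying AF AG (shared → AX (shared ∧ valid)): {st1, st2, st4}.
There is a path from st0 along which AG (shared → AX (shared ∧ valid)) never holds.
st0 ∉ Sat(AF AG (shared → AX (shared ∧ valid))).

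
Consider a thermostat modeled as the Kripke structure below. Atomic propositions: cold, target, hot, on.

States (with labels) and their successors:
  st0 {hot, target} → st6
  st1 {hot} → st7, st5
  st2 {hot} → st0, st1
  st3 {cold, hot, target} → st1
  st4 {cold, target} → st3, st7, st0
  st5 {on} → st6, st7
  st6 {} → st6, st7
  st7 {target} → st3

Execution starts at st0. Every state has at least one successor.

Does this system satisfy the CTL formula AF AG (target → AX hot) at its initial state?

Holds

States satisfying AG (target → AX hot): {st1, st3, st5, st6, st7}.
States satisfying AF AG (target → AX hot): {st0, st1, st2, st3, st4, st5, st6, st7}.
st0 ∈ Sat(AF AG (target → AX hot)).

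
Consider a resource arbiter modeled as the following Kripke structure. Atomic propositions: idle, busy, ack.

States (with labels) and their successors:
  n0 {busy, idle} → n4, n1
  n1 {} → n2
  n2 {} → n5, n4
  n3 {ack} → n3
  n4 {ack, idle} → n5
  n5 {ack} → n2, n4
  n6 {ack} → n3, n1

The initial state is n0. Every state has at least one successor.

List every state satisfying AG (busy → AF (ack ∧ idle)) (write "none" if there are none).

{n1, n2, n3, n4, n5, n6}

States satisfying busy → AF (ack ∧ idle): {n1, n2, n3, n4, n5, n6}.
States satisfying AG (busy → AF (ack ∧ idle)): {n1, n2, n3, n4, n5, n6}.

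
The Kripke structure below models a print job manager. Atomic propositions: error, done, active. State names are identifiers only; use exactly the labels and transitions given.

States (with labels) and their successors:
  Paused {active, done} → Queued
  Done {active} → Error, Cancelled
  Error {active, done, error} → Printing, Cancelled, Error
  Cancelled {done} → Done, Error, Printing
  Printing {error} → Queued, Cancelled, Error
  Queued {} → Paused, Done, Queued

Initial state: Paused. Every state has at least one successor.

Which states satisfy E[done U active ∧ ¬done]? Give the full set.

States satisfying done: {Paused, Error, Cancelled}.
States satisfying active ∧ ¬done: {Done}.
States satisfying E[done U active ∧ ¬done]: {Done, Error, Cancelled}.

{Done, Error, Cancelled}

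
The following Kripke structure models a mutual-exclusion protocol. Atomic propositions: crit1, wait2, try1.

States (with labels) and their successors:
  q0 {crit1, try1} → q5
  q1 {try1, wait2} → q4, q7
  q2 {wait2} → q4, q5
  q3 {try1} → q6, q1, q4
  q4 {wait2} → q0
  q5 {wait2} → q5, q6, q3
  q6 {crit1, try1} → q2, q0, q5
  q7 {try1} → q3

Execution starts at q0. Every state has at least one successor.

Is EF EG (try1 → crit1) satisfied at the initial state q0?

States satisfying EG (try1 → crit1): {q0, q2, q4, q5, q6}.
States satisfying EF EG (try1 → crit1): {q0, q1, q2, q3, q4, q5, q6, q7}.
Some path from q0 reaches a state where EG (try1 → crit1) holds.
q0 ∈ Sat(EF EG (try1 → crit1)).

Satisfied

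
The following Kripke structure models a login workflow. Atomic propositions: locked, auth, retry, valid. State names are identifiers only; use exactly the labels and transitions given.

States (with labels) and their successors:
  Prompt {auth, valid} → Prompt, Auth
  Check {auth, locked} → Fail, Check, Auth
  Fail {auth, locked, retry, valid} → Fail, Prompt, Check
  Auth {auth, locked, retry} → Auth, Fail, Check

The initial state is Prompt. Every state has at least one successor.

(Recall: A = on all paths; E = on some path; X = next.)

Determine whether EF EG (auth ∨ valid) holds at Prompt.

States satisfying EG (auth ∨ valid): {Prompt, Check, Fail, Auth}.
States satisfying EF EG (auth ∨ valid): {Prompt, Check, Fail, Auth}.
Some path from Prompt reaches a state where EG (auth ∨ valid) holds.
Prompt ∈ Sat(EF EG (auth ∨ valid)).

Holds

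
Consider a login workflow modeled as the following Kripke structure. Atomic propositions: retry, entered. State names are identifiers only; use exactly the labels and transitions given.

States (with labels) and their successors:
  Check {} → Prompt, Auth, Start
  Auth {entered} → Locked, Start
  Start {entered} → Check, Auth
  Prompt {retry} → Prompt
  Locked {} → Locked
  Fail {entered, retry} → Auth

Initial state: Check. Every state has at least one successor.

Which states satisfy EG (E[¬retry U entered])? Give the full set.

States satisfying E[¬retry U entered]: {Check, Auth, Start, Fail}.
States satisfying EG (E[¬retry U entered]): {Check, Auth, Start, Fail}.

{Check, Auth, Start, Fail}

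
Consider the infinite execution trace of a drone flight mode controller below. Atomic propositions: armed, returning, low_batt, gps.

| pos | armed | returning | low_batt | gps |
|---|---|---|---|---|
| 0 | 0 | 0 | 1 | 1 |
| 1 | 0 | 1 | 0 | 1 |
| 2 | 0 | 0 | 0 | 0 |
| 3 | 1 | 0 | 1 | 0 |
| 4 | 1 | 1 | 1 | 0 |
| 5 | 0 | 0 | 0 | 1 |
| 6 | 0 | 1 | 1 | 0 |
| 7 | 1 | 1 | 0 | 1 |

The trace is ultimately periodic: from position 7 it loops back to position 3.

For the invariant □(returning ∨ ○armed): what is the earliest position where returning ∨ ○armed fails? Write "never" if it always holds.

0

At position 0 the labels are {gps, low_batt} and the next position 1 has {gps, returning}, so returning ∨ ○armed is false there. This is the first violation.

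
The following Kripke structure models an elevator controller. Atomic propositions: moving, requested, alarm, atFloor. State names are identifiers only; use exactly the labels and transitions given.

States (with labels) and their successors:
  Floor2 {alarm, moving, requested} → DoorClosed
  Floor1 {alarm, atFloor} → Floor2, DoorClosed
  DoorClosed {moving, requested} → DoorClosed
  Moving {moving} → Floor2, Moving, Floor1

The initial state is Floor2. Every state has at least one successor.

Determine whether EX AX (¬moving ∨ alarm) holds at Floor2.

States satisfying AX (¬moving ∨ alarm): ∅.
States satisfying EX AX (¬moving ∨ alarm): ∅.
No suitable path/successor from Floor2 witnesses the formula.
Floor2 ∉ Sat(EX AX (¬moving ∨ alarm)).

No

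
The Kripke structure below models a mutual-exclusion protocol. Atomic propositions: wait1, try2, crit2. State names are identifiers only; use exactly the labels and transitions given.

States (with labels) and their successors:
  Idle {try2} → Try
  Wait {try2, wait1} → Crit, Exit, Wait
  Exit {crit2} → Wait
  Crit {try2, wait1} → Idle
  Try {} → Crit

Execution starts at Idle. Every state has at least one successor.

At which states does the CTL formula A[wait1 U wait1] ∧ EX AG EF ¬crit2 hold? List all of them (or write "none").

States satisfying wait1: {Wait, Crit}.
States satisfying A[wait1 U wait1]: {Wait, Crit}.
States satisfying AG EF ¬crit2: {Idle, Wait, Exit, Crit, Try}.
States satisfying EX AG EF ¬crit2: {Idle, Wait, Exit, Crit, Try}.
States satisfying A[wait1 U wait1] ∧ EX AG EF ¬crit2: {Wait, Crit}.

{Wait, Crit}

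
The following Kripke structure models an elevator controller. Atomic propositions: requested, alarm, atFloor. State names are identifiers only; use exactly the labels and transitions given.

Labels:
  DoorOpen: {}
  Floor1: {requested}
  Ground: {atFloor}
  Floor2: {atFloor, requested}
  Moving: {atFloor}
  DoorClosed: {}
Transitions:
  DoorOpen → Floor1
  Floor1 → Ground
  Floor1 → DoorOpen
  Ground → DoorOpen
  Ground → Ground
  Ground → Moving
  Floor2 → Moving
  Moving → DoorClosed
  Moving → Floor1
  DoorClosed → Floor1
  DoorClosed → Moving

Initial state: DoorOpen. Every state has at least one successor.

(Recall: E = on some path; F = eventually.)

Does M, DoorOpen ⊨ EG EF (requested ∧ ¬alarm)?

Yes

States satisfying EF (requested ∧ ¬alarm): {DoorOpen, Floor1, Ground, Floor2, Moving, DoorClosed}.
States satisfying EG EF (requested ∧ ¬alarm): {DoorOpen, Floor1, Ground, Floor2, Moving, DoorClosed}.
DoorOpen ∈ Sat(EG EF (requested ∧ ¬alarm)).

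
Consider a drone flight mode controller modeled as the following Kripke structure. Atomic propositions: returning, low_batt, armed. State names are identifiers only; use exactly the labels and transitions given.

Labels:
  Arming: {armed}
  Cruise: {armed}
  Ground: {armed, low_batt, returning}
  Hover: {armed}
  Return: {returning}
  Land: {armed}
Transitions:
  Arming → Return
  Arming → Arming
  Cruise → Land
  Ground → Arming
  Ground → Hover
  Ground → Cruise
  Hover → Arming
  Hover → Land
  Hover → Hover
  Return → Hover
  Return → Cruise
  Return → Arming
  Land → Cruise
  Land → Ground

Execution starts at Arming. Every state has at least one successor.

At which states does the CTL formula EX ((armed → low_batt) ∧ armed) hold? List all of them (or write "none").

States satisfying (armed → low_batt) ∧ armed: {Ground}.
States satisfying EX ((armed → low_batt) ∧ armed): {Land}.

{Land}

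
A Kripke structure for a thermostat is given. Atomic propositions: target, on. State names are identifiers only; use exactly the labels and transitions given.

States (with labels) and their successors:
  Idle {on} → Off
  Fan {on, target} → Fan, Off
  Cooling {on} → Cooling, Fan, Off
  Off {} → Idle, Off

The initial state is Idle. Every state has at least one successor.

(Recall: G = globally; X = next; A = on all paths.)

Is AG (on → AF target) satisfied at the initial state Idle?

States satisfying on → AF target: {Fan, Off}.
States satisfying AG (on → AF target): ∅.
Idle is reachable from Idle and violates on → AF target, so AG fails at Idle.
Idle ∉ Sat(AG (on → AF target)).

Violated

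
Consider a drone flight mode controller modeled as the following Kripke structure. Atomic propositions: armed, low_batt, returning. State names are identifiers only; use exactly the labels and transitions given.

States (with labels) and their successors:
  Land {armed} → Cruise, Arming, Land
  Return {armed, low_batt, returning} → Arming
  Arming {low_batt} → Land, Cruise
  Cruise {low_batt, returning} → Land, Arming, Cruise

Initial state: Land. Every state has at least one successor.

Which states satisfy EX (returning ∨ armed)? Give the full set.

{Land, Arming, Cruise}

States satisfying returning ∨ armed: {Land, Return, Cruise}.
States satisfying EX (returning ∨ armed): {Land, Arming, Cruise}.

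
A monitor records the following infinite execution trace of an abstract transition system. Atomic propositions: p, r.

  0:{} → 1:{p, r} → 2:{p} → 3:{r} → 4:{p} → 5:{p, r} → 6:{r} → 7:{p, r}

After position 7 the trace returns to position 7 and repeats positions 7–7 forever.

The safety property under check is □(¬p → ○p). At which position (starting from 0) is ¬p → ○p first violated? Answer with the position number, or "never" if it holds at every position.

never

¬p → ○p holds at every position 0..7, and those are all the positions the trace ever visits, so the invariant □(¬p → ○p) is never violated.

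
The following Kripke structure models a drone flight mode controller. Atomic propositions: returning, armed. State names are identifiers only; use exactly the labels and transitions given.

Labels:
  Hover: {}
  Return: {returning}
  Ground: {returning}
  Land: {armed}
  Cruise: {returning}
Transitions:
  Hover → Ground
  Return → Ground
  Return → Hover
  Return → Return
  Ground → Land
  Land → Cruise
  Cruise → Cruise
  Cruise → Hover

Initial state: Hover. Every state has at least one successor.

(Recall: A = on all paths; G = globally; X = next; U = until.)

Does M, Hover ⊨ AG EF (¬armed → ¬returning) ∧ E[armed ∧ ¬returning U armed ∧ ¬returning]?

Does not hold

States satisfying EF (¬armed → ¬returning): {Hover, Return, Ground, Land, Cruise}.
States satisfying AG EF (¬armed → ¬returning): {Hover, Return, Ground, Land, Cruise}.
States satisfying armed ∧ ¬returning: {Land}.
States satisfying E[armed ∧ ¬returning U armed ∧ ¬returning]: {Land}.
States satisfying AG EF (¬armed → ¬returning) ∧ E[armed ∧ ¬returning U armed ∧ ¬returning]: {Land}.
Hover ∉ Sat(AG EF (¬armed → ¬returning) ∧ E[armed ∧ ¬returning U armed ∧ ¬returning]).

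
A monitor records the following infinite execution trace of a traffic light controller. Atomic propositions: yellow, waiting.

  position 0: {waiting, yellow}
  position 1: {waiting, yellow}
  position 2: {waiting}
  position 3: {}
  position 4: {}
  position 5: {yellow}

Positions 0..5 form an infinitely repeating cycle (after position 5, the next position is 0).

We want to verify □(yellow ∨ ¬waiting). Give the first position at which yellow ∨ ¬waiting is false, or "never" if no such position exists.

Check yellow ∨ ¬waiting at each position in order: 0 ✓, 1 ✓.
At position 2 the labels are {waiting}, so yellow ∨ ¬waiting is false there. This is the first violation.

2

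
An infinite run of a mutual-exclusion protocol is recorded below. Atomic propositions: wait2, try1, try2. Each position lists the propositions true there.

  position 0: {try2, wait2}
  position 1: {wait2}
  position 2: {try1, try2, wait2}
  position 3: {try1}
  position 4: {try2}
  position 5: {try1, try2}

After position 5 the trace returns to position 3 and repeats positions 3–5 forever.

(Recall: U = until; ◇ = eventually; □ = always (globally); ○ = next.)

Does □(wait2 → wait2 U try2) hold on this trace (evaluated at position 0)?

Satisfied

wait2 → wait2 U try2 holds at every position 0..5, and those are all positions ever visited, so □(wait2 → wait2 U try2) holds.
Positions where wait2 holds: 0, 1, 2.
Check wait2 U try2 at each: 0→ok, 1→ok, 2→ok.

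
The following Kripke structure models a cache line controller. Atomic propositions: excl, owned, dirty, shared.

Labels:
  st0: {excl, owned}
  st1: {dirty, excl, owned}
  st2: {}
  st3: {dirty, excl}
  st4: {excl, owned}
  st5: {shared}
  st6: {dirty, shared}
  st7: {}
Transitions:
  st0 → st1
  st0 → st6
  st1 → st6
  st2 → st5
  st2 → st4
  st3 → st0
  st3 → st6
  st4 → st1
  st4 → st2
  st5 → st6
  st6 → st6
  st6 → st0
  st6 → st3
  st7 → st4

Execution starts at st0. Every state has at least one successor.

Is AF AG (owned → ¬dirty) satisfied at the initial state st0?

States satisfying AG (owned → ¬dirty): ∅.
States satisfying AF AG (owned → ¬dirty): ∅.
There is a path from st0 along which AG (owned → ¬dirty) never holds.
st0 ∉ Sat(AF AG (owned → ¬dirty)).

Does not hold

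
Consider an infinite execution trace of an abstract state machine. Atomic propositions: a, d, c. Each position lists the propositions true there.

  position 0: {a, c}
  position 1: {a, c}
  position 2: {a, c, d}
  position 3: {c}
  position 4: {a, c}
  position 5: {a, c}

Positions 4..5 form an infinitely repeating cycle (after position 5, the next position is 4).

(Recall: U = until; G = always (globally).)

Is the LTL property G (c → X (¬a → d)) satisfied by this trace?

c → X (¬a → d) must hold at every position from 0 onward. It fails at position 2, so G (c → X (¬a → d)) is false.
Positions where c holds: 0, 1, 2, 3, 4, 5.
Check X (¬a → d) at each: 0→ok, 1→ok, 2→fails, 3→ok, 4→ok, 5→ok.

Does not hold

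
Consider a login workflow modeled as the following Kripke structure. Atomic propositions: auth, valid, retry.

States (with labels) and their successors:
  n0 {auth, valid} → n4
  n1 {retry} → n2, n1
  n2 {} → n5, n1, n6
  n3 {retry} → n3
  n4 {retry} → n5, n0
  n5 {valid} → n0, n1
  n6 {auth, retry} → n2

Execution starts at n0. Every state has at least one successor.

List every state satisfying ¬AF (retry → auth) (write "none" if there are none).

States satisfying retry → auth: {n0, n2, n5, n6}.
States satisfying AF (retry → auth): {n0, n2, n4, n5, n6}.
States satisfying ¬AF (retry → auth): {n1, n3}.

{n1, n3}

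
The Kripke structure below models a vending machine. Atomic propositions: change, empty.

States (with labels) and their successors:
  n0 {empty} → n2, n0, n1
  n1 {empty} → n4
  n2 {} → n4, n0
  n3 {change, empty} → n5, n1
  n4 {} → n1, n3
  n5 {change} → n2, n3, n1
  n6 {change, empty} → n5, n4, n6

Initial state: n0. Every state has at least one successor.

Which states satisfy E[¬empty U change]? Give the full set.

States satisfying ¬empty: {n2, n4, n5}.
States satisfying change: {n3, n5, n6}.
States satisfying E[¬empty U change]: {n2, n3, n4, n5, n6}.

{n2, n3, n4, n5, n6}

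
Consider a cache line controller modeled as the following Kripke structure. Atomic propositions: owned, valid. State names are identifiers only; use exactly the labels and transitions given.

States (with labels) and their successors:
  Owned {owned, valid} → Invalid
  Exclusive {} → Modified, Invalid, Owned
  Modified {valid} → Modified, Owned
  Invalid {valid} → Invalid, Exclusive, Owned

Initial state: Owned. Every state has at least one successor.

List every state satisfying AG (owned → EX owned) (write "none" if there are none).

none

States satisfying owned → EX owned: {Exclusive, Modified, Invalid}.
States satisfying AG (owned → EX owned): ∅.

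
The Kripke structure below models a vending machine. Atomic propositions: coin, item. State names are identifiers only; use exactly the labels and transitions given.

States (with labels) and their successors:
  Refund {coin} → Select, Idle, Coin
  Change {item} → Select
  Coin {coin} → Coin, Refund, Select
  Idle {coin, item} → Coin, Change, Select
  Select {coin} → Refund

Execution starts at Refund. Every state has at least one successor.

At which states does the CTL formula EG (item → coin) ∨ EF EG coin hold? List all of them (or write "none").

{Refund, Change, Coin, Idle, Select}

States satisfying item → coin: {Refund, Coin, Idle, Select}.
States satisfying EG (item → coin): {Refund, Coin, Idle, Select}.
States satisfying EG coin: {Refund, Coin, Idle, Select}.
States satisfying EF EG coin: {Refund, Change, Coin, Idle, Select}.
States satisfying EG (item → coin) ∨ EF EG coin: {Refund, Change, Coin, Idle, Select}.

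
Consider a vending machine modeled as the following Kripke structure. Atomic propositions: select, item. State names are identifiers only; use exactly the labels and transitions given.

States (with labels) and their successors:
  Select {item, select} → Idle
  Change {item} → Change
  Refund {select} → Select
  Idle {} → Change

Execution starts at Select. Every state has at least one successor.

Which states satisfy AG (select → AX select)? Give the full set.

{Change, Idle}

States satisfying select → AX select: {Change, Refund, Idle}.
States satisfying AG (select → AX select): {Change, Idle}.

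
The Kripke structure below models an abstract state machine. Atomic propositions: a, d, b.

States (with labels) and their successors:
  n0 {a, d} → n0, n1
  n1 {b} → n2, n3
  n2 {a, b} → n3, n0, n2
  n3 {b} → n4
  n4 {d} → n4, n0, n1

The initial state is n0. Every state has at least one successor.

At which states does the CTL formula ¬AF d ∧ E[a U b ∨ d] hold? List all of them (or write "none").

States satisfying d: {n0, n4}.
States satisfying AF d: {n0, n3, n4}.
States satisfying ¬AF d: {n1, n2}.
States satisfying a: {n0, n2}.
States satisfying b ∨ d: {n0, n1, n2, n3, n4}.
States satisfying E[a U b ∨ d]: {n0, n1, n2, n3, n4}.
States satisfying ¬AF d ∧ E[a U b ∨ d]: {n1, n2}.

{n1, n2}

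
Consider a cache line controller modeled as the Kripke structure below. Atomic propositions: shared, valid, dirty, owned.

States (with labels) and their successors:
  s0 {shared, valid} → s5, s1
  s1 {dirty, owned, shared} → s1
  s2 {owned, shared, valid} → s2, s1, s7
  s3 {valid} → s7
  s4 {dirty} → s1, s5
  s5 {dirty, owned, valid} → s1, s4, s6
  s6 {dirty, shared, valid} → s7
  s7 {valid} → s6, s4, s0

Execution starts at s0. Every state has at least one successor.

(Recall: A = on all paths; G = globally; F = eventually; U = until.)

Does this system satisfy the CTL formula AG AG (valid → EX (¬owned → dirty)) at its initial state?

States satisfying AG (valid → EX (¬owned → dirty)): {s1}.
States satisfying AG AG (valid → EX (¬owned → dirty)): {s1}.
s0 is reachable from s0 and violates AG (valid → EX (¬owned → dirty)), so AG fails at s0.
s0 ∉ Sat(AG AG (valid → EX (¬owned → dirty))).

Does not hold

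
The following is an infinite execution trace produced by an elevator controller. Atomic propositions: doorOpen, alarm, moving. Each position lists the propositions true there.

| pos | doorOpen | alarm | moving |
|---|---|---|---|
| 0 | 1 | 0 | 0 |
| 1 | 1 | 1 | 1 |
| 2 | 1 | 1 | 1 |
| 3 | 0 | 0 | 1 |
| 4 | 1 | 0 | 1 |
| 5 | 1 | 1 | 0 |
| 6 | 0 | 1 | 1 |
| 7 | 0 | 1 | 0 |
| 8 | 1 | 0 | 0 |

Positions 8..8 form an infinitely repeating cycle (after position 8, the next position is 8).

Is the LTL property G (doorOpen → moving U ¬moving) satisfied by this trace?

doorOpen → moving U ¬moving holds at every position 0..8, and those are all positions ever visited, so G (doorOpen → moving U ¬moving) holds.
Positions where doorOpen holds: 0, 1, 2, 4, 5, 8.
Check moving U ¬moving at each: 0→ok, 1→ok, 2→ok, 4→ok, 5→ok, 8→ok.

Satisfied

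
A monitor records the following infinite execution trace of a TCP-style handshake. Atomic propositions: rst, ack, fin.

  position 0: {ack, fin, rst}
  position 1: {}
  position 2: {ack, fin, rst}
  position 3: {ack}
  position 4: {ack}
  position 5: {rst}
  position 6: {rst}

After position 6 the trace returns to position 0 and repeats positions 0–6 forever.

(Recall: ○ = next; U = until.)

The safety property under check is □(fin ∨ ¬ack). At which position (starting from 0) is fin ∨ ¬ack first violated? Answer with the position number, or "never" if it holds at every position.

3

Check fin ∨ ¬ack at each position in order: 0 ✓, 1 ✓, 2 ✓.
At position 3 the labels are {ack}, so fin ∨ ¬ack is false there. This is the first violation.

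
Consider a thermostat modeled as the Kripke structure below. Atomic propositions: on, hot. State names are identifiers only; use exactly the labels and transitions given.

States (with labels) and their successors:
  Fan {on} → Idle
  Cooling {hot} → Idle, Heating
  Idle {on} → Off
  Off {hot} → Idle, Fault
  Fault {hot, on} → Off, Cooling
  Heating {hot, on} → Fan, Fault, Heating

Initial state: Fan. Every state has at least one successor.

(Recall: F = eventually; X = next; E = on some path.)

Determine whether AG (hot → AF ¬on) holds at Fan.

Does not hold

States satisfying hot → AF ¬on: {Fan, Cooling, Idle, Off, Fault}.
States satisfying AG (hot → AF ¬on): ∅.
Heating is reachable from Fan and violates hot → AF ¬on, so AG fails at Fan.
Fan ∉ Sat(AG (hot → AF ¬on)).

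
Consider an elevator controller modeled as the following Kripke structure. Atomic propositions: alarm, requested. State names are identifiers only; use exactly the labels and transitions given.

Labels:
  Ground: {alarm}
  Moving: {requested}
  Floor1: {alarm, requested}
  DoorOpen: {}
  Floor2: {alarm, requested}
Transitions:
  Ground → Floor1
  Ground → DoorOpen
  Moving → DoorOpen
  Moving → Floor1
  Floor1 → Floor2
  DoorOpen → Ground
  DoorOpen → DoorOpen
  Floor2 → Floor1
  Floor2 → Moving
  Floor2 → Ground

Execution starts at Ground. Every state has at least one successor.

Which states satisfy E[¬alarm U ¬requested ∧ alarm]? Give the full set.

States satisfying ¬alarm: {Moving, DoorOpen}.
States satisfying ¬requested ∧ alarm: {Ground}.
States satisfying E[¬alarm U ¬requested ∧ alarm]: {Ground, Moving, DoorOpen}.

{Ground, Moving, DoorOpen}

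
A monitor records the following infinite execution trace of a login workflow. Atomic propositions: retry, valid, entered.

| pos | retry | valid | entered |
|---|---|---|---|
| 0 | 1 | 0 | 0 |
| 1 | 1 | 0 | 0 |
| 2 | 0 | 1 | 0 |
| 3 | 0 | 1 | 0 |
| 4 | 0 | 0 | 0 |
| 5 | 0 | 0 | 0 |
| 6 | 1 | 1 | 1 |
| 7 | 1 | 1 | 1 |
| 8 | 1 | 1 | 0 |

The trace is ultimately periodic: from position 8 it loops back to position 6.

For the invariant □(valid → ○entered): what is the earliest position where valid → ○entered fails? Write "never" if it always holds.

Check valid → ○entered at each position in order: 0 ✓, 1 ✓.
At position 2 the labels are {valid} and the next position 3 has {valid}, so valid → ○entered is false there. This is the first violation.

2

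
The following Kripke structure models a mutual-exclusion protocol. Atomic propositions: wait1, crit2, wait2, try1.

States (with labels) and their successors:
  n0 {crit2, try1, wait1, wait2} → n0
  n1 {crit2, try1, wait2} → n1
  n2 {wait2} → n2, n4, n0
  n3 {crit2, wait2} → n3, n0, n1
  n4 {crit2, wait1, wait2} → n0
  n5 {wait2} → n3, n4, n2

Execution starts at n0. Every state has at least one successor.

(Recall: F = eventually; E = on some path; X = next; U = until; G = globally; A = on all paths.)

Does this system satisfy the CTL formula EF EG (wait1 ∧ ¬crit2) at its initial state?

No

States satisfying EG (wait1 ∧ ¬crit2): ∅.
States satisfying EF EG (wait1 ∧ ¬crit2): ∅.
No suitable path/successor from n0 witnesses the formula.
n0 ∉ Sat(EF EG (wait1 ∧ ¬crit2)).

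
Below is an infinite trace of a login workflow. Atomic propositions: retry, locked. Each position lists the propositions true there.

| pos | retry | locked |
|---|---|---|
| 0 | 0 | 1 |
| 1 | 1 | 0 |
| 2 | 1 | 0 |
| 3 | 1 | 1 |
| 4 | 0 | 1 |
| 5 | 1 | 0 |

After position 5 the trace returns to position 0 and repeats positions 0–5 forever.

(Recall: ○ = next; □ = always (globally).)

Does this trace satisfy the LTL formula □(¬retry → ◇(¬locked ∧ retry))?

¬retry → ◇(¬locked ∧ retry) holds at every position 0..5, and those are all positions ever visited, so □(¬retry → ◇(¬locked ∧ retry)) holds.
Positions where ¬retry holds: 0, 4.
Check ◇(¬locked ∧ retry) at each: 0→ok, 4→ok.

Yes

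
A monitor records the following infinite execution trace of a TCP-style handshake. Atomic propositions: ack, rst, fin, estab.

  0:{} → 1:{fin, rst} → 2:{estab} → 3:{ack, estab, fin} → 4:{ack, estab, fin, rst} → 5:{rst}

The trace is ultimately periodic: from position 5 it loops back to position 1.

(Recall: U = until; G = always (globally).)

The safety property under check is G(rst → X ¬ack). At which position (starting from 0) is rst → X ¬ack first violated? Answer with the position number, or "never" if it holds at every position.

rst → X ¬ack holds at every position 0..5, and those are all the positions the trace ever visits, so the invariant G(rst → X ¬ack) is never violated.

never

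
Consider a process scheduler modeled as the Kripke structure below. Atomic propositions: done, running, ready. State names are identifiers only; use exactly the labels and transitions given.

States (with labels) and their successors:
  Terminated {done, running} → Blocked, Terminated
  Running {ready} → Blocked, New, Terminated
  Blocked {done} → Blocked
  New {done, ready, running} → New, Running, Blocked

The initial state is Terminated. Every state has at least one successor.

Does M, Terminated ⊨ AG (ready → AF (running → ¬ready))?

States satisfying ready → AF (running → ¬ready): {Terminated, Running, Blocked}.
States satisfying AG (ready → AF (running → ¬ready)): {Terminated, Blocked}.
Every state reachable from Terminated satisfies ready → AF (running → ¬ready).
Terminated ∈ Sat(AG (ready → AF (running → ¬ready))).

Yes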